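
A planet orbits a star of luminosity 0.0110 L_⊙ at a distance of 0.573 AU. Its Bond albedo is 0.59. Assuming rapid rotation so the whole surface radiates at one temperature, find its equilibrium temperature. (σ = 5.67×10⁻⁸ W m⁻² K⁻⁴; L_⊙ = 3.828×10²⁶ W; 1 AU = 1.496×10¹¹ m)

d = 0.573 AU = 8.57×10¹⁰ m.
L = 0.0110 × 3.828×10²⁶ = 4.21×10²⁴ W.
Flux: S = L/(4πd²) = 4.21×10²⁴/(4π×(8.57×10¹⁰)²) = 45.6 W m⁻².
Energy balance: absorbed = emitted ⇒ πR²·S(1−A) = 4πR²·σT_eq⁴, so T_eq⁴ = S(1−A)/(4σ).
T_eq = [45.6 × 0.41 / (4 × 5.67×10⁻⁸)]^(1/4) = (8.24×10⁷)^(1/4) = 95.3 K.

T_eq ≈ 95.3 K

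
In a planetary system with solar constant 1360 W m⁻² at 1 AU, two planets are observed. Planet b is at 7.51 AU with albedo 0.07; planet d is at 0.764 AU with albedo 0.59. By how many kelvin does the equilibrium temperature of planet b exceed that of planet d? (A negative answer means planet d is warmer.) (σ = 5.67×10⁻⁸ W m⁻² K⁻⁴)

T_eq = [S₀(1−A)/(4σd²)]^(1/4), so T ∝ (1−A)^(1/4) / √d.
T₁ = [1360×0.93/(4×5.67×10⁻⁸×7.51²)]^(1/4) = 99.72 K.
T₂ = [1360×0.41/(4×5.67×10⁻⁸×0.764²)]^(1/4) = 254.76 K.

ΔT ≈ -155.0 K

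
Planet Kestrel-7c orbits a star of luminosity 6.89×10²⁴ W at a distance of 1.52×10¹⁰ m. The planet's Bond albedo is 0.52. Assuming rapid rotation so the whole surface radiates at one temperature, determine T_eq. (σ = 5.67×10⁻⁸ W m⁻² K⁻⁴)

T_eq ≈ 266 K

Flux: S = L/(4πd²) = 6.89×10²⁴/(4π×(1.52×10¹⁰)²) = 2370 W m⁻².
Energy balance: absorbed = emitted ⇒ πR²·S(1−A) = 4πR²·σT_eq⁴, so T_eq⁴ = S(1−A)/(4σ).
T_eq = [2370 × 0.48 / (4 × 5.67×10⁻⁸)]^(1/4) = (5.02×10⁹)^(1/4) = 266 K.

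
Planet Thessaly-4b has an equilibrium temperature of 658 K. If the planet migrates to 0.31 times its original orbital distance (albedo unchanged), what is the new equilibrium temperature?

T_eq ≈ 1180 K

T_eq ∝ L^(1/4) · d^(−1/2).
T′ = 658 / 0.31^(1/2) = 1180 K.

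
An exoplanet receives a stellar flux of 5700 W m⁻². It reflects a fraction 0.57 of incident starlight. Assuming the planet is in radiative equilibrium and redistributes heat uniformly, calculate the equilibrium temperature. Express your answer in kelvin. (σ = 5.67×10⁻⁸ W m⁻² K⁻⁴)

T_eq ≈ 322 K

Energy balance: absorbed = emitted ⇒ πR²·S(1−A) = 4πR²·σT_eq⁴, so T_eq⁴ = S(1−A)/(4σ).
T_eq = [5700 × 0.43 / (4 × 5.67×10⁻⁸)]^(1/4) = (1.08×10¹⁰)^(1/4) = 322 K.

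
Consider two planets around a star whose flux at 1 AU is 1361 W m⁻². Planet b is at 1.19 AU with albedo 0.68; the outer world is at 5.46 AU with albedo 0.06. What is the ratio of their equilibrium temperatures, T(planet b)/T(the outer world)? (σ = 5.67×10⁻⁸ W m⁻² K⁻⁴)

T_eq = [S₀(1−A)/(4σd²)]^(1/4), so T ∝ (1−A)^(1/4) / √d.
T₁ = [1361×0.32/(4×5.67×10⁻⁸×1.19²)]^(1/4) = 191.90 K.
T₂ = [1361×0.94/(4×5.67×10⁻⁸×5.46²)]^(1/4) = 117.28 K.

T₁/T₂ ≈ 1.636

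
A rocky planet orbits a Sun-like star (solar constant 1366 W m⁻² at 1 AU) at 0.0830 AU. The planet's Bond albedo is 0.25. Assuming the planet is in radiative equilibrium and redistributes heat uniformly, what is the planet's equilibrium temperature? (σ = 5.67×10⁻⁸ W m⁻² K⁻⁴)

Flux at 0.0830 AU: S = 1366/0.0830² = 1.98×10⁵ W m⁻².
Energy balance: absorbed = emitted ⇒ πR²·S(1−A) = 4πR²·σT_eq⁴, so T_eq⁴ = S(1−A)/(4σ).
T_eq = [1.98×10⁵ × 0.75 / (4 × 5.67×10⁻⁸)]^(1/4) = (6.56×10¹¹)^(1/4) = 900 K.

T_eq ≈ 900 K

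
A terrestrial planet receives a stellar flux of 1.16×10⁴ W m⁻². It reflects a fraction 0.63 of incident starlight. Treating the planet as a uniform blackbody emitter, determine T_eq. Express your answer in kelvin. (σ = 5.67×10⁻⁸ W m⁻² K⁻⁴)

Energy balance: absorbed = emitted ⇒ πR²·S(1−A) = 4πR²·σT_eq⁴, so T_eq⁴ = S(1−A)/(4σ).
T_eq = [1.16×10⁴ × 0.37 / (4 × 5.67×10⁻⁸)]^(1/4) = (1.89×10¹⁰)^(1/4) = 371 K.

T_eq ≈ 371 K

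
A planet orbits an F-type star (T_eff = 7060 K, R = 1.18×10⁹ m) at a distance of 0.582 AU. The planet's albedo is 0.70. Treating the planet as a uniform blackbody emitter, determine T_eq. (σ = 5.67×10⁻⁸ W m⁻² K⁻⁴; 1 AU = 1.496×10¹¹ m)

d = 0.582 AU = 8.71×10¹⁰ m.
L = 4πR_⋆²σT_⋆⁴ = 4π(1.18×10⁹)² × 5.67×10⁻⁸ × (7060)⁴ = 2.46×10²⁷ W.
S = L/(4πd²) = 2.59×10⁴ W m⁻².
Energy balance: absorbed = emitted ⇒ πR²·S(1−A) = 4πR²·σT_eq⁴, so T_eq⁴ = S(1−A)/(4σ).
T_eq = [2.59×10⁴ × 0.30 / (4 × 5.67×10⁻⁸)]^(1/4) = (3.42×10¹⁰)^(1/4) = 430 K.

T_eq ≈ 430 K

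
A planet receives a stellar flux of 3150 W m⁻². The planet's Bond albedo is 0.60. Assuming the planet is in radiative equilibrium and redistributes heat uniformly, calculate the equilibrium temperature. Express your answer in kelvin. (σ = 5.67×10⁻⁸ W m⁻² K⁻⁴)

Energy balance: absorbed = emitted ⇒ πR²·S(1−A) = 4πR²·σT_eq⁴, so T_eq⁴ = S(1−A)/(4σ).
T_eq = [3150 × 0.40 / (4 × 5.67×10⁻⁸)]^(1/4) = (5.56×10⁹)^(1/4) = 273 K.

T_eq ≈ 273 K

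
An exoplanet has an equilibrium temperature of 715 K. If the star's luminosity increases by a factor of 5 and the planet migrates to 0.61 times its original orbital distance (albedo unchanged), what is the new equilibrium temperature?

T_eq ≈ 1370 K

T_eq ∝ L^(1/4) · d^(−1/2).
T′ = 715 × 5^(1/4) / 0.61^(1/2) = 1370 K.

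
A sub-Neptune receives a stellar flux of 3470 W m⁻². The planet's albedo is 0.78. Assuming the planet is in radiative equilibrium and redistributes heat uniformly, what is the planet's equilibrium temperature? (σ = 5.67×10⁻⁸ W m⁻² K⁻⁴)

Energy balance: absorbed = emitted ⇒ πR²·S(1−A) = 4πR²·σT_eq⁴, so T_eq⁴ = S(1−A)/(4σ).
T_eq = [3470 × 0.22 / (4 × 5.67×10⁻⁸)]^(1/4) = (3.37×10⁹)^(1/4) = 241 K.

T_eq ≈ 241 K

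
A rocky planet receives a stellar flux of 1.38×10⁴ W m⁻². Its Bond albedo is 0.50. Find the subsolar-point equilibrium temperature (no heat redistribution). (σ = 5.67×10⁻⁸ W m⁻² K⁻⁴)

At the subsolar point the surface absorbs S(1−A) and emits σT⁴ per unit area — no factor of 4, since only the local patch is in balance.
T = [1.38×10⁴ × 0.50 / 5.67×10⁻⁸]^(1/4) = (1.22×10¹¹)^(1/4) = 591 K.

T_ss ≈ 591 K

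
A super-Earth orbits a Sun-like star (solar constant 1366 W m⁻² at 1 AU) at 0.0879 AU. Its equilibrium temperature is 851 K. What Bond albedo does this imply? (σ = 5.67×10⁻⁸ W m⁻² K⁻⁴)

A ≈ 0.33

Flux at 0.0879 AU: S = 1366/0.0879² = 1.77×10⁵ W m⁻².
From T_eq⁴ = S(1−A)/(4σ): 1−A = 4σT_eq⁴/S.
1−A = 4 × 5.67×10⁻⁸ × (851)⁴ / 1.77×10⁵ = 0.673.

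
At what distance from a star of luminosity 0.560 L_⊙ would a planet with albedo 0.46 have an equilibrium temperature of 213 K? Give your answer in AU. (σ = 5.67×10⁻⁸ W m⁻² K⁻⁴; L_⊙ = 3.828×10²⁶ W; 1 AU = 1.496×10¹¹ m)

d ≈ 0.939 AU

L = 0.560 × 3.828×10²⁶ = 2.14×10²⁶ W.
From T_eq⁴ = L(1−A)/(16πσd²): d = √[L(1−A)/(16πσT_eq⁴)].
d = √[2.14×10²⁶ × 0.54 / (16π × 5.67×10⁻⁸ × (213)⁴)] = 1.40×10¹¹ m = 0.939 AU.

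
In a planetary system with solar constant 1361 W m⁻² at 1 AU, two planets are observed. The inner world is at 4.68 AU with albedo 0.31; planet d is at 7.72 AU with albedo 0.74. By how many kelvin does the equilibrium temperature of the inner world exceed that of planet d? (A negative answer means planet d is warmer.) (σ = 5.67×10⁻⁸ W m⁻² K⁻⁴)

T_eq = [S₀(1−A)/(4σd²)]^(1/4), so T ∝ (1−A)^(1/4) / √d.
T₁ = [1361×0.69/(4×5.67×10⁻⁸×4.68²)]^(1/4) = 117.26 K.
T₂ = [1361×0.26/(4×5.67×10⁻⁸×7.72²)]^(1/4) = 71.53 K.

ΔT ≈ 45.7 K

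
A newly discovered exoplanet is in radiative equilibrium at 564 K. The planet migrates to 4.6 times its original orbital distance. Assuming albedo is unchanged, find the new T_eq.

T_eq ≈ 263 K

T_eq ∝ L^(1/4) · d^(−1/2).
T′ = 564 / 4.6^(1/2) = 263 K.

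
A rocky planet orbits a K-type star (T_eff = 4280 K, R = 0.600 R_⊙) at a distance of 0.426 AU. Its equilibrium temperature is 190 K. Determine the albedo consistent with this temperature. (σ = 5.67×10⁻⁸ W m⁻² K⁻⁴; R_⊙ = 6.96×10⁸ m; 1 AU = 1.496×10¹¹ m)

R_⋆ = 0.600 × 6.96×10⁸ = 4.18×10⁸ m.
d = 0.426 AU = 6.37×10¹⁰ m.
L = 4πR_⋆²σT_⋆⁴ = 4π(4.18×10⁸)² × 5.67×10⁻⁸ × (4280)⁴ = 4.17×10²⁵ W.
S = L/(4πd²) = 817 W m⁻².
From T_eq⁴ = S(1−A)/(4σ): 1−A = 4σT_eq⁴/S.
1−A = 4 × 5.67×10⁻⁸ × (190)⁴ / 817 = 0.362.

A ≈ 0.64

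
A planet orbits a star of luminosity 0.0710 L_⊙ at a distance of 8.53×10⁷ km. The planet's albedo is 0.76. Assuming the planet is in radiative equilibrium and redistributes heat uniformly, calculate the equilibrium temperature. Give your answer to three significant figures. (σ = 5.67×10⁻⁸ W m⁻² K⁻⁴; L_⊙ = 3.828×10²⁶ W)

T_eq ≈ 133 K

d = 8.53×10⁷ km = 8.53×10¹⁰ m.
L = 0.0710 × 3.828×10²⁶ = 2.72×10²⁵ W.
Flux: S = L/(4πd²) = 2.72×10²⁵/(4π×(8.53×10¹⁰)²) = 297 W m⁻².
Energy balance: absorbed = emitted ⇒ πR²·S(1−A) = 4πR²·σT_eq⁴, so T_eq⁴ = S(1−A)/(4σ).
T_eq = [297 × 0.24 / (4 × 5.67×10⁻⁸)]^(1/4) = (3.15×10⁸)^(1/4) = 133 K.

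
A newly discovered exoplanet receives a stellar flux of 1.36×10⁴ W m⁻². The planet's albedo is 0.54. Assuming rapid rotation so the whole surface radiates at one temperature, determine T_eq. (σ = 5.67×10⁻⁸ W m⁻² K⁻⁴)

T_eq ≈ 408 K

Energy balance: absorbed = emitted ⇒ πR²·S(1−A) = 4πR²·σT_eq⁴, so T_eq⁴ = S(1−A)/(4σ).
T_eq = [1.36×10⁴ × 0.46 / (4 × 5.67×10⁻⁸)]^(1/4) = (2.76×10¹⁰)^(1/4) = 408 K.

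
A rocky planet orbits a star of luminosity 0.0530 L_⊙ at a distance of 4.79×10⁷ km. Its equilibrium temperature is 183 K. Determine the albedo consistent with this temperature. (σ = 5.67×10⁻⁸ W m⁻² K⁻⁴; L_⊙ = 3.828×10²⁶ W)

d = 4.79×10⁷ km = 4.79×10¹⁰ m.
L = 0.0530 × 3.828×10²⁶ = 2.03×10²⁵ W.
Flux: S = L/(4πd²) = 2.03×10²⁵/(4π×(4.79×10¹⁰)²) = 704 W m⁻².
From T_eq⁴ = S(1−A)/(4σ): 1−A = 4σT_eq⁴/S.
1−A = 4 × 5.67×10⁻⁸ × (183)⁴ / 704 = 0.361.

A ≈ 0.64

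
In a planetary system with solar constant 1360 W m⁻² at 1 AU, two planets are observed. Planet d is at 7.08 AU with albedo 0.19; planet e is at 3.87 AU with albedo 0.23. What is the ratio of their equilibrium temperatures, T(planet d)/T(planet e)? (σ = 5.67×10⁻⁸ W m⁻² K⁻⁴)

T₁/T₂ ≈ 0.749

T_eq = [S₀(1−A)/(4σd²)]^(1/4), so T ∝ (1−A)^(1/4) / √d.
T₁ = [1360×0.81/(4×5.67×10⁻⁸×7.08²)]^(1/4) = 99.22 K.
T₂ = [1360×0.77/(4×5.67×10⁻⁸×3.87²)]^(1/4) = 132.51 K.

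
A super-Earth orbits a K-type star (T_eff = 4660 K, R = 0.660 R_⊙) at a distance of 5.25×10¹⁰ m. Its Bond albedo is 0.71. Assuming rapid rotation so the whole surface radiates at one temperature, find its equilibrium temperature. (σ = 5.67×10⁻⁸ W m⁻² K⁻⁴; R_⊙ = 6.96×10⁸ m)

T_eq ≈ 226 K

R_⋆ = 0.660 × 6.96×10⁸ = 4.59×10⁸ m.
L = 4πR_⋆²σT_⋆⁴ = 4π(4.59×10⁸)² × 5.67×10⁻⁸ × (4660)⁴ = 7.09×10²⁵ W.
S = L/(4πd²) = 2050 W m⁻².
Energy balance: absorbed = emitted ⇒ πR²·S(1−A) = 4πR²·σT_eq⁴, so T_eq⁴ = S(1−A)/(4σ).
T_eq = [2050 × 0.29 / (4 × 5.67×10⁻⁸)]^(1/4) = (2.62×10⁹)^(1/4) = 226 K.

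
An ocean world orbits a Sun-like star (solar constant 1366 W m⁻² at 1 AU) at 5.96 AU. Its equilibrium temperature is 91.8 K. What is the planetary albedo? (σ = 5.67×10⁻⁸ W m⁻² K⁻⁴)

Flux at 5.96 AU: S = 1366/5.96² = 38.5 W m⁻².
From T_eq⁴ = S(1−A)/(4σ): 1−A = 4σT_eq⁴/S.
1−A = 4 × 5.67×10⁻⁸ × (91.8)⁴ / 38.5 = 0.419.

A ≈ 0.58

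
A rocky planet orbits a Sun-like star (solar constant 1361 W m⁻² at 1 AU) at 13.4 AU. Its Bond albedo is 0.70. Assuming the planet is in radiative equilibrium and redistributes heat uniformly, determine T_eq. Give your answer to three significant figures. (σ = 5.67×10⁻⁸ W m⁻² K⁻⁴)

Flux at 13.4 AU: S = 1361/13.4² = 7.58 W m⁻².
Energy balance: absorbed = emitted ⇒ πR²·S(1−A) = 4πR²·σT_eq⁴, so T_eq⁴ = S(1−A)/(4σ).
T_eq = [7.58 × 0.30 / (4 × 5.67×10⁻⁸)]^(1/4) = (1.00×10⁷)^(1/4) = 56.3 K.

T_eq ≈ 56.3 K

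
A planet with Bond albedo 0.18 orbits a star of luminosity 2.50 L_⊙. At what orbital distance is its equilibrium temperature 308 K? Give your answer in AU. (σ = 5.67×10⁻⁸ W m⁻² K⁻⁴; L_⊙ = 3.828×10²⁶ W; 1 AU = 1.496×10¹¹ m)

L = 2.50 × 3.828×10²⁶ = 9.57×10²⁶ W.
From T_eq⁴ = L(1−A)/(16πσd²): d = √[L(1−A)/(16πσT_eq⁴)].
d = √[9.57×10²⁶ × 0.82 / (16π × 5.67×10⁻⁸ × (308)⁴)] = 1.75×10¹¹ m = 1.17 AU.

d ≈ 1.17 AU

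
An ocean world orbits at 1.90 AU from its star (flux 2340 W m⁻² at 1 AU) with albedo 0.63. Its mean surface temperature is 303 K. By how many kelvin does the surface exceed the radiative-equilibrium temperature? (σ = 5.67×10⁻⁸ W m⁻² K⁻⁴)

S = 2340/1.90² = 648.2 W m⁻².
T_eq = [S(1−A)/(4σ)]^(1/4) = [648.2×0.37/(4×5.67×10⁻⁸)]^(1/4) = 180.3 K.
ΔT = T_surf − T_eq = 303 − 180.3.

ΔT ≈ 122.7 K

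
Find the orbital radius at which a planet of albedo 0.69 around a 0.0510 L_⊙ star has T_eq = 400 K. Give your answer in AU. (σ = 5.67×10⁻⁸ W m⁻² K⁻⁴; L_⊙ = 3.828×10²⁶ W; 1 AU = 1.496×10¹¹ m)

L = 0.0510 × 3.828×10²⁶ = 1.95×10²⁵ W.
From T_eq⁴ = L(1−A)/(16πσd²): d = √[L(1−A)/(16πσT_eq⁴)].
d = √[1.95×10²⁵ × 0.31 / (16π × 5.67×10⁻⁸ × (400)⁴)] = 9.11×10⁹ m = 0.0609 AU.

d ≈ 0.0609 AU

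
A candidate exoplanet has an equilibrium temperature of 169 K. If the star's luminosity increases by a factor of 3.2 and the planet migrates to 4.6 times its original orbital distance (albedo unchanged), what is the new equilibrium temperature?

T_eq ∝ L^(1/4) · d^(−1/2).
T′ = 169 × 3.2^(1/4) / 4.6^(1/2) = 105 K.

T_eq ≈ 105 K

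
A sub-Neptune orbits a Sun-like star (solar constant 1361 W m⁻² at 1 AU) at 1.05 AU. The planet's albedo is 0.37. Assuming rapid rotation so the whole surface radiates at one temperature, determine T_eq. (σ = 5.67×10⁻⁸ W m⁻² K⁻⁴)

Flux at 1.05 AU: S = 1361/1.05² = 1230 W m⁻².
Energy balance: absorbed = emitted ⇒ πR²·S(1−A) = 4πR²·σT_eq⁴, so T_eq⁴ = S(1−A)/(4σ).
T_eq = [1230 × 0.63 / (4 × 5.67×10⁻⁸)]^(1/4) = (3.43×10⁹)^(1/4) = 242 K.

T_eq ≈ 242 K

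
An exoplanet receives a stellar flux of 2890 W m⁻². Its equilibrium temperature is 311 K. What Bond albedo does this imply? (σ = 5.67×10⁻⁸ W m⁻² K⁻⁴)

From T_eq⁴ = S(1−A)/(4σ): 1−A = 4σT_eq⁴/S.
1−A = 4 × 5.67×10⁻⁸ × (311)⁴ / 2890 = 0.734.

A ≈ 0.27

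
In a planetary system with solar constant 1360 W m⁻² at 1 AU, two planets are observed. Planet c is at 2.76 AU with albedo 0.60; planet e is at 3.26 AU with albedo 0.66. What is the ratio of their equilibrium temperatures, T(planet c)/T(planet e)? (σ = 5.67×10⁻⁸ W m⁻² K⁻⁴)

T_eq = [S₀(1−A)/(4σd²)]^(1/4), so T ∝ (1−A)^(1/4) / √d.
T₁ = [1360×0.40/(4×5.67×10⁻⁸×2.76²)]^(1/4) = 133.21 K.
T₂ = [1360×0.34/(4×5.67×10⁻⁸×3.26²)]^(1/4) = 117.69 K.

T₁/T₂ ≈ 1.132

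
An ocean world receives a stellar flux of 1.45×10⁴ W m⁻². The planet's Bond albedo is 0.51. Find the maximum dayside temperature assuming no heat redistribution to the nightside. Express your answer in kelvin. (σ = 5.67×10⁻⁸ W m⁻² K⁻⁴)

With no redistribution each surface element balances locally: S(1−A) = σT⁴.
T = [1.45×10⁴ × 0.49 / 5.67×10⁻⁸]^(1/4) = (1.25×10¹¹)^(1/4) = 595 K.

T_ss ≈ 595 K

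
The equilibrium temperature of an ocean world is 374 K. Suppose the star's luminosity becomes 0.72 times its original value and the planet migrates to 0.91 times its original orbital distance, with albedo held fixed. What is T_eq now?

T_eq ∝ L^(1/4) · d^(−1/2).
T′ = 374 × 0.72^(1/4) / 0.91^(1/2) = 361 K.

T_eq ≈ 361 K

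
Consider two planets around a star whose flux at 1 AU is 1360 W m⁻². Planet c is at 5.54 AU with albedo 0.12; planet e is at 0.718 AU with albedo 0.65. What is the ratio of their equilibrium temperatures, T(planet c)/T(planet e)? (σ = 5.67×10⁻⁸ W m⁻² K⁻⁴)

T₁/T₂ ≈ 0.453

T_eq = [S₀(1−A)/(4σd²)]^(1/4), so T ∝ (1−A)^(1/4) / √d.
T₁ = [1360×0.88/(4×5.67×10⁻⁸×5.54²)]^(1/4) = 114.51 K.
T₂ = [1360×0.35/(4×5.67×10⁻⁸×0.718²)]^(1/4) = 252.60 K.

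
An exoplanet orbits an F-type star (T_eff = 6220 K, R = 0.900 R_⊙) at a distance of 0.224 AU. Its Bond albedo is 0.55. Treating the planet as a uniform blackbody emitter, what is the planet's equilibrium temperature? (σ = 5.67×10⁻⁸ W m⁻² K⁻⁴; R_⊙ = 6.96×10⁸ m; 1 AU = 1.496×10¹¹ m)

T_eq ≈ 493 K

R_⋆ = 0.900 × 6.96×10⁸ = 6.26×10⁸ m.
d = 0.224 AU = 3.35×10¹⁰ m.
L = 4πR_⋆²σT_⋆⁴ = 4π(6.26×10⁸)² × 5.67×10⁻⁸ × (6220)⁴ = 4.18×10²⁶ W.
S = L/(4πd²) = 2.97×10⁴ W m⁻².
Energy balance: absorbed = emitted ⇒ πR²·S(1−A) = 4πR²·σT_eq⁴, so T_eq⁴ = S(1−A)/(4σ).
T_eq = [2.97×10⁴ × 0.45 / (4 × 5.67×10⁻⁸)]^(1/4) = (5.88×10¹⁰)^(1/4) = 493 K.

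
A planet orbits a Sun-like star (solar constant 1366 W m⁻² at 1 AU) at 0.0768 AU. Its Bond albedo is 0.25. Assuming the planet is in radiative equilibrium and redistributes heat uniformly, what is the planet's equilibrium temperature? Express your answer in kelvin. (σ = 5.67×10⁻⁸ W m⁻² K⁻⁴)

Flux at 0.0768 AU: S = 1366/0.0768² = 2.32×10⁵ W m⁻².
Energy balance: absorbed = emitted ⇒ πR²·S(1−A) = 4πR²·σT_eq⁴, so T_eq⁴ = S(1−A)/(4σ).
T_eq = [2.32×10⁵ × 0.75 / (4 × 5.67×10⁻⁸)]^(1/4) = (7.66×10¹¹)^(1/4) = 935 K.

T_eq ≈ 935 K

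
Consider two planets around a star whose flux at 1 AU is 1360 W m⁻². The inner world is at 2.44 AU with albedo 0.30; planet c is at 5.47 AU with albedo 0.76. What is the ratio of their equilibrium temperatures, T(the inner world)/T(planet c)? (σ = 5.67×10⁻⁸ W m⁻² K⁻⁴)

T_eq = [S₀(1−A)/(4σd²)]^(1/4), so T ∝ (1−A)^(1/4) / √d.
T₁ = [1360×0.70/(4×5.67×10⁻⁸×2.44²)]^(1/4) = 162.95 K.
T₂ = [1360×0.24/(4×5.67×10⁻⁸×5.47²)]^(1/4) = 83.28 K.

T₁/T₂ ≈ 1.957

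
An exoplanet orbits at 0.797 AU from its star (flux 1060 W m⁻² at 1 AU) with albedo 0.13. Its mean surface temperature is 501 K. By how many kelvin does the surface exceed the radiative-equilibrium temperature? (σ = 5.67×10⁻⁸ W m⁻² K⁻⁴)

ΔT ≈ 218.1 K

S = 1060/0.797² = 1669 W m⁻².
T_eq = [S(1−A)/(4σ)]^(1/4) = [1669×0.87/(4×5.67×10⁻⁸)]^(1/4) = 282.9 K.
ΔT = T_surf − T_eq = 501 − 282.9.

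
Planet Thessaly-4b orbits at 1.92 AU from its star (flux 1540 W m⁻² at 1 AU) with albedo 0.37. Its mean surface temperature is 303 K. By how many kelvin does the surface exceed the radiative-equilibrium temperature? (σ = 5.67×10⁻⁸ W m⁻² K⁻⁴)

S = 1540/1.92² = 417.8 W m⁻².
T_eq = [S(1−A)/(4σ)]^(1/4) = [417.8×0.63/(4×5.67×10⁻⁸)]^(1/4) = 184.6 K.
ΔT = T_surf − T_eq = 303 − 184.6.

ΔT ≈ 118.4 K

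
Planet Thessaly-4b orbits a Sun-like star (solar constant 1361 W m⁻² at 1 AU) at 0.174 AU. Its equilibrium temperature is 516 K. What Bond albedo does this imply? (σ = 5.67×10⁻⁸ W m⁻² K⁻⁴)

A ≈ 0.64

Flux at 0.174 AU: S = 1361/0.174² = 4.50×10⁴ W m⁻².
From T_eq⁴ = S(1−A)/(4σ): 1−A = 4σT_eq⁴/S.
1−A = 4 × 5.67×10⁻⁸ × (516)⁴ / 4.50×10⁴ = 0.358.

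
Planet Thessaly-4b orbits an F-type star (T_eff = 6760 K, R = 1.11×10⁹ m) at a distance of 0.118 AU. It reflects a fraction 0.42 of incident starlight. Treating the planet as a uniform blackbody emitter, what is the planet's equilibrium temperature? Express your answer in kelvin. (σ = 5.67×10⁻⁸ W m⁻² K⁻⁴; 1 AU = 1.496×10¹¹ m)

d = 0.118 AU = 1.77×10¹⁰ m.
L = 4πR_⋆²σT_⋆⁴ = 4π(1.11×10⁹)² × 5.67×10⁻⁸ × (6760)⁴ = 1.83×10²⁷ W.
S = L/(4πd²) = 4.68×10⁵ W m⁻².
Energy balance: absorbed = emitted ⇒ πR²·S(1−A) = 4πR²·σT_eq⁴, so T_eq⁴ = S(1−A)/(4σ).
T_eq = [4.68×10⁵ × 0.58 / (4 × 5.67×10⁻⁸)]^(1/4) = (1.20×10¹²)^(1/4) = 1050 K.

T_eq ≈ 1050 K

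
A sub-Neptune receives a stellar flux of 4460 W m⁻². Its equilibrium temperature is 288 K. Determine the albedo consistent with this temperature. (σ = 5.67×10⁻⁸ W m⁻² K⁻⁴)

From T_eq⁴ = S(1−A)/(4σ): 1−A = 4σT_eq⁴/S.
1−A = 4 × 5.67×10⁻⁸ × (288)⁴ / 4460 = 0.350.

A ≈ 0.65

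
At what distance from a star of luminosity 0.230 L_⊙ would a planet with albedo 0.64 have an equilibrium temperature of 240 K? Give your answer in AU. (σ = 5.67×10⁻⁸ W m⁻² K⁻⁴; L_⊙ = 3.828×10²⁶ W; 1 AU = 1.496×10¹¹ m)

L = 0.230 × 3.828×10²⁶ = 8.80×10²⁵ W.
From T_eq⁴ = L(1−A)/(16πσd²): d = √[L(1−A)/(16πσT_eq⁴)].
d = √[8.80×10²⁵ × 0.36 / (16π × 5.67×10⁻⁸ × (240)⁴)] = 5.79×10¹⁰ m = 0.387 AU.

d ≈ 0.387 AU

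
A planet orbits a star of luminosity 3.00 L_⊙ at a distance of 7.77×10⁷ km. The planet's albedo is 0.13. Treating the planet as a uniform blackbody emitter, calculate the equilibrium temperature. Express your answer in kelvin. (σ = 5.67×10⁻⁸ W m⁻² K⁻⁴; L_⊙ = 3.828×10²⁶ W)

T_eq ≈ 491 K

d = 7.77×10⁷ km = 7.77×10¹⁰ m.
L = 3.00 × 3.828×10²⁶ = 1.15×10²⁷ W.
Flux: S = L/(4πd²) = 1.15×10²⁷/(4π×(7.77×10¹⁰)²) = 1.51×10⁴ W m⁻².
Energy balance: absorbed = emitted ⇒ πR²·S(1−A) = 4πR²·σT_eq⁴, so T_eq⁴ = S(1−A)/(4σ).
T_eq = [1.51×10⁴ × 0.87 / (4 × 5.67×10⁻⁸)]^(1/4) = (5.81×10¹⁰)^(1/4) = 491 K.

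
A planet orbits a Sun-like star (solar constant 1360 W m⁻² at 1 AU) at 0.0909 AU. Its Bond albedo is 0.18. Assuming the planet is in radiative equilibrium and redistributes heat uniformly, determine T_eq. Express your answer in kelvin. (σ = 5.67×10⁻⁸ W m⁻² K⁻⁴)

T_eq ≈ 878 K

Flux at 0.0909 AU: S = 1360/0.0909² = 1.65×10⁵ W m⁻².
Energy balance: absorbed = emitted ⇒ πR²·S(1−A) = 4πR²·σT_eq⁴, so T_eq⁴ = S(1−A)/(4σ).
T_eq = [1.65×10⁵ × 0.82 / (4 × 5.67×10⁻⁸)]^(1/4) = (5.95×10¹¹)^(1/4) = 878 K.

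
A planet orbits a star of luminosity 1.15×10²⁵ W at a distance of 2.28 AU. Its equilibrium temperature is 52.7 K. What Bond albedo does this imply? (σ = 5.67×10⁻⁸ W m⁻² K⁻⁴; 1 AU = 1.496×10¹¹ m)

A ≈ 0.78

d = 2.28 AU = 3.41×10¹¹ m.
Flux: S = L/(4πd²) = 1.15×10²⁵/(4π×(3.41×10¹¹)²) = 7.87 W m⁻².
From T_eq⁴ = S(1−A)/(4σ): 1−A = 4σT_eq⁴/S.
1−A = 4 × 5.67×10⁻⁸ × (52.7)⁴ / 7.87 = 0.222.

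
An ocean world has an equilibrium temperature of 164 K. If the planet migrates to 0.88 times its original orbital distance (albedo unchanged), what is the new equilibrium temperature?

T_eq ≈ 175 K

T_eq ∝ L^(1/4) · d^(−1/2).
T′ = 164 / 0.88^(1/2) = 175 K.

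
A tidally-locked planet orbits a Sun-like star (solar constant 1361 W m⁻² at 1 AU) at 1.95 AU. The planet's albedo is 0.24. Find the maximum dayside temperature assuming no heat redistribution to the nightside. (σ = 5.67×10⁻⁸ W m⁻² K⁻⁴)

Flux at 1.95 AU: S = 1361/1.95² = 358 W m⁻².
With no redistribution each surface element balances locally: S(1−A) = σT⁴.
T = [358 × 0.76 / 5.67×10⁻⁸]^(1/4) = (4.80×10⁹)^(1/4) = 263 K.

T_ss ≈ 263 K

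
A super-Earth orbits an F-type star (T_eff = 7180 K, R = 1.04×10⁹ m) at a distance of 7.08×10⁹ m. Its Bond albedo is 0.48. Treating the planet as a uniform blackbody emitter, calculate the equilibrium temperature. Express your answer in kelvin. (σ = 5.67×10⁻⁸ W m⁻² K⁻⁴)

L = 4πR_⋆²σT_⋆⁴ = 4π(1.04×10⁹)² × 5.67×10⁻⁸ × (7180)⁴ = 2.05×10²⁷ W.
S = L/(4πd²) = 3.25×10⁶ W m⁻².
Energy balance: absorbed = emitted ⇒ πR²·S(1−A) = 4πR²·σT_eq⁴, so T_eq⁴ = S(1−A)/(4σ).
T_eq = [3.25×10⁶ × 0.52 / (4 × 5.67×10⁻⁸)]^(1/4) = (7.45×10¹²)^(1/4) = 1650 K.

T_eq ≈ 1650 K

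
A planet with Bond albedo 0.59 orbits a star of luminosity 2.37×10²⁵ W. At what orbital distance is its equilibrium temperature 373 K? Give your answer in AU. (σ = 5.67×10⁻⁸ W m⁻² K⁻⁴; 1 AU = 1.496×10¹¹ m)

d ≈ 0.0887 AU

From T_eq⁴ = L(1−A)/(16πσd²): d = √[L(1−A)/(16πσT_eq⁴)].
d = √[2.37×10²⁵ × 0.41 / (16π × 5.67×10⁻⁸ × (373)⁴)] = 1.33×10¹⁰ m = 0.0887 AU.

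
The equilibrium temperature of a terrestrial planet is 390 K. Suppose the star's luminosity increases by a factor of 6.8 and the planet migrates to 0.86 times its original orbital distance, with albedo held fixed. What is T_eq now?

T_eq ≈ 679 K

T_eq ∝ L^(1/4) · d^(−1/2).
T′ = 390 × 6.8^(1/4) / 0.86^(1/2) = 679 K.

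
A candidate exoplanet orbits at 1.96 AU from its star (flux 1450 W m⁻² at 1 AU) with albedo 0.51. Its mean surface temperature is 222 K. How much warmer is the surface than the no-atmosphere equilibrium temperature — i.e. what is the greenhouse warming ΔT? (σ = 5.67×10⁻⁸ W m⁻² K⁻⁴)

S = 1450/1.96² = 377.4 W m⁻².
T_eq = [S(1−A)/(4σ)]^(1/4) = [377.4×0.49/(4×5.67×10⁻⁸)]^(1/4) = 169.0 K.
ΔT = T_surf − T_eq = 222 − 169.0.

ΔT ≈ 53.0 K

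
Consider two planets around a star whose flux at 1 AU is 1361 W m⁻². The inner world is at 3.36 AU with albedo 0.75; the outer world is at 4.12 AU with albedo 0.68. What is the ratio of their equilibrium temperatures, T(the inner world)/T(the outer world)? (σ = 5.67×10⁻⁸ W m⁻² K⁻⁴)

T₁/T₂ ≈ 1.041

T_eq = [S₀(1−A)/(4σd²)]^(1/4), so T ∝ (1−A)^(1/4) / √d.
T₁ = [1361×0.25/(4×5.67×10⁻⁸×3.36²)]^(1/4) = 107.37 K.
T₂ = [1361×0.32/(4×5.67×10⁻⁸×4.12²)]^(1/4) = 103.13 K.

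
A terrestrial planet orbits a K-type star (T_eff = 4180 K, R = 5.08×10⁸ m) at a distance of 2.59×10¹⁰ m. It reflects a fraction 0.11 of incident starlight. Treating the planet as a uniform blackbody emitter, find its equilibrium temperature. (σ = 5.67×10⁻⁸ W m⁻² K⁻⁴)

L = 4πR_⋆²σT_⋆⁴ = 4π(5.08×10⁸)² × 5.67×10⁻⁸ × (4180)⁴ = 5.61×10²⁵ W.
S = L/(4πd²) = 6660 W m⁻².
Energy balance: absorbed = emitted ⇒ πR²·S(1−A) = 4πR²·σT_eq⁴, so T_eq⁴ = S(1−A)/(4σ).
T_eq = [6660 × 0.89 / (4 × 5.67×10⁻⁸)]^(1/4) = (2.61×10¹⁰)^(1/4) = 402 K.

T_eq ≈ 402 K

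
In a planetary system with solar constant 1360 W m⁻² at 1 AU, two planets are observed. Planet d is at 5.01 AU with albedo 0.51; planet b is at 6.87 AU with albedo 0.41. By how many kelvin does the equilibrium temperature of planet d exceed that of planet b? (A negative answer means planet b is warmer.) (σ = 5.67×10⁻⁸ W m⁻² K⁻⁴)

ΔT ≈ 11.0 K

T_eq = [S₀(1−A)/(4σd²)]^(1/4), so T ∝ (1−A)^(1/4) / √d.
T₁ = [1360×0.49/(4×5.67×10⁻⁸×5.01²)]^(1/4) = 104.02 K.
T₂ = [1360×0.59/(4×5.67×10⁻⁸×6.87²)]^(1/4) = 93.05 K.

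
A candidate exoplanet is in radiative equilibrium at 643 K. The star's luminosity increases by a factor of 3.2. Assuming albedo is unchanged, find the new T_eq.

T_eq ∝ L^(1/4) · d^(−1/2).
T′ = 643 × 3.2^(1/4) = 860 K.

T_eq ≈ 860 K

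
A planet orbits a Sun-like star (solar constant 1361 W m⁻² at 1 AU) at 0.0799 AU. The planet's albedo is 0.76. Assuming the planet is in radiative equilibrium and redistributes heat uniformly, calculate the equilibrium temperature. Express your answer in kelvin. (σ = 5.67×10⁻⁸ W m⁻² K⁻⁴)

T_eq ≈ 689 K

Flux at 0.0799 AU: S = 1361/0.0799² = 2.13×10⁵ W m⁻².
Energy balance: absorbed = emitted ⇒ πR²·S(1−A) = 4πR²·σT_eq⁴, so T_eq⁴ = S(1−A)/(4σ).
T_eq = [2.13×10⁵ × 0.24 / (4 × 5.67×10⁻⁸)]^(1/4) = (2.26×10¹¹)^(1/4) = 689 K.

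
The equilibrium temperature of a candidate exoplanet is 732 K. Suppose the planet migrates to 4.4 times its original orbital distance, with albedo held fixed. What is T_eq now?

T_eq ∝ L^(1/4) · d^(−1/2).
T′ = 732 / 4.4^(1/2) = 349 K.

T_eq ≈ 349 K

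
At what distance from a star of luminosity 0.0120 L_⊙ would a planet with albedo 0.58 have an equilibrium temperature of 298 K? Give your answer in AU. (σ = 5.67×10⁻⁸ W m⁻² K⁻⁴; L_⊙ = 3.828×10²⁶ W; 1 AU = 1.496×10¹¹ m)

L = 0.0120 × 3.828×10²⁶ = 4.59×10²⁴ W.
From T_eq⁴ = L(1−A)/(16πσd²): d = √[L(1−A)/(16πσT_eq⁴)].
d = √[4.59×10²⁴ × 0.42 / (16π × 5.67×10⁻⁸ × (298)⁴)] = 9.26×10⁹ m = 0.0619 AU.

d ≈ 0.0619 AU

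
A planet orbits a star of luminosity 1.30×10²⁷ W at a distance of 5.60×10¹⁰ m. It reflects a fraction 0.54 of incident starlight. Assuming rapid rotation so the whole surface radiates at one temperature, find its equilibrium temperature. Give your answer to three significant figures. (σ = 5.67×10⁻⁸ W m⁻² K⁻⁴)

T_eq ≈ 509 K

Flux: S = L/(4πd²) = 1.30×10²⁷/(4π×(5.60×10¹⁰)²) = 3.30×10⁴ W m⁻².
Energy balance: absorbed = emitted ⇒ πR²·S(1−A) = 4πR²·σT_eq⁴, so T_eq⁴ = S(1−A)/(4σ).
T_eq = [3.30×10⁴ × 0.46 / (4 × 5.67×10⁻⁸)]^(1/4) = (6.69×10¹⁰)^(1/4) = 509 K.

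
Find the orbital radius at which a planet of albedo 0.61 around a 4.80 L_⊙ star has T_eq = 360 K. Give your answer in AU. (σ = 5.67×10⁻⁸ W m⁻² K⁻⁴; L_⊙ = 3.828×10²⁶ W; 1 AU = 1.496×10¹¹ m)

d ≈ 0.818 AU

L = 4.80 × 3.828×10²⁶ = 1.84×10²⁷ W.
From T_eq⁴ = L(1−A)/(16πσd²): d = √[L(1−A)/(16πσT_eq⁴)].
d = √[1.84×10²⁷ × 0.39 / (16π × 5.67×10⁻⁸ × (360)⁴)] = 1.22×10¹¹ m = 0.818 AU.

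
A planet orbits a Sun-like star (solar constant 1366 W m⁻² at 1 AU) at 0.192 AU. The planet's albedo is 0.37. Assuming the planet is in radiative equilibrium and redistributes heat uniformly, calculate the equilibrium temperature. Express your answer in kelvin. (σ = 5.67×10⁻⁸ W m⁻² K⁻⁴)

Flux at 0.192 AU: S = 1366/0.192² = 3.71×10⁴ W m⁻².
Energy balance: absorbed = emitted ⇒ πR²·S(1−A) = 4πR²·σT_eq⁴, so T_eq⁴ = S(1−A)/(4σ).
T_eq = [3.71×10⁴ × 0.63 / (4 × 5.67×10⁻⁸)]^(1/4) = (1.03×10¹¹)^(1/4) = 566 K.

T_eq ≈ 566 K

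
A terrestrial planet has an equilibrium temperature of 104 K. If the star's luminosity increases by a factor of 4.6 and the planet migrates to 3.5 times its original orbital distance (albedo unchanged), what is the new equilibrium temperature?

T_eq ∝ L^(1/4) · d^(−1/2).
T′ = 104 × 4.6^(1/4) / 3.5^(1/2) = 81.4 K.

T_eq ≈ 81.4 K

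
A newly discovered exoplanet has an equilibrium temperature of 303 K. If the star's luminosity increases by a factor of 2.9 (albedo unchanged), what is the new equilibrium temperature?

T_eq ≈ 395 K

T_eq ∝ L^(1/4) · d^(−1/2).
T′ = 303 × 2.9^(1/4) = 395 K.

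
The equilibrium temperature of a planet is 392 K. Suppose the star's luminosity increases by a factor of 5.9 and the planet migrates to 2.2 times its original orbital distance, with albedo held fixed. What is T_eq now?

T_eq ≈ 412 K

T_eq ∝ L^(1/4) · d^(−1/2).
T′ = 392 × 5.9^(1/4) / 2.2^(1/2) = 412 K.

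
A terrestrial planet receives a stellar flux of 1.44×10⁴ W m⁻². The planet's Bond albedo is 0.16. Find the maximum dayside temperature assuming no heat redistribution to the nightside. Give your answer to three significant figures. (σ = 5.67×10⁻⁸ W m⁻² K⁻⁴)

With no redistribution each surface element balances locally: S(1−A) = σT⁴.
T = [1.44×10⁴ × 0.84 / 5.67×10⁻⁸]^(1/4) = (2.13×10¹¹)^(1/4) = 680 K.

T_ss ≈ 680 K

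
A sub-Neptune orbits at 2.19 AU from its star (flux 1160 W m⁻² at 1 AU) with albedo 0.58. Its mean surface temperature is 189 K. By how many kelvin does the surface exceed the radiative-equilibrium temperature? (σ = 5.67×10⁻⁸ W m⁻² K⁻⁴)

ΔT ≈ 43.5 K

S = 1160/2.19² = 241.9 W m⁻².
T_eq = [S(1−A)/(4σ)]^(1/4) = [241.9×0.42/(4×5.67×10⁻⁸)]^(1/4) = 145.5 K.
ΔT = T_surf − T_eq = 189 − 145.5.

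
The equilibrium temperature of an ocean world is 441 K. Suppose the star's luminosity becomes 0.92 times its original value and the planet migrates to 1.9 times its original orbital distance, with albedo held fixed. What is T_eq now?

T_eq ∝ L^(1/4) · d^(−1/2).
T′ = 441 × 0.92^(1/4) / 1.9^(1/2) = 313 K.

T_eq ≈ 313 K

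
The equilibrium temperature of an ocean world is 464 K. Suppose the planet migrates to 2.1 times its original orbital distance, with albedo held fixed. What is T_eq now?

T_eq ∝ L^(1/4) · d^(−1/2).
T′ = 464 / 2.1^(1/2) = 320 K.

T_eq ≈ 320 K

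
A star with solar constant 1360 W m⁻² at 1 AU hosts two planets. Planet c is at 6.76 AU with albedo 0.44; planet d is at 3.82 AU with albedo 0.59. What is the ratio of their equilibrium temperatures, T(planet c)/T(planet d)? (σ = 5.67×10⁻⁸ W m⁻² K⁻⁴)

T₁/T₂ ≈ 0.813

T_eq = [S₀(1−A)/(4σd²)]^(1/4), so T ∝ (1−A)^(1/4) / √d.
T₁ = [1360×0.56/(4×5.67×10⁻⁸×6.76²)]^(1/4) = 92.59 K.
T₂ = [1360×0.41/(4×5.67×10⁻⁸×3.82²)]^(1/4) = 113.93 K.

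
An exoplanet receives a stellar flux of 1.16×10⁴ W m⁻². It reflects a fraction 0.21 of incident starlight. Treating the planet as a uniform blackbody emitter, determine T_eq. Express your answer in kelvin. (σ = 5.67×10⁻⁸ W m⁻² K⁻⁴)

Energy balance: absorbed = emitted ⇒ πR²·S(1−A) = 4πR²·σT_eq⁴, so T_eq⁴ = S(1−A)/(4σ).
T_eq = [1.16×10⁴ × 0.79 / (4 × 5.67×10⁻⁸)]^(1/4) = (4.04×10¹⁰)^(1/4) = 448 K.

T_eq ≈ 448 K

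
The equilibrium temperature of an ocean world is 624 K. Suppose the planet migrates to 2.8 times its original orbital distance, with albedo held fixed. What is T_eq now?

T_eq ≈ 373 K

T_eq ∝ L^(1/4) · d^(−1/2).
T′ = 624 / 2.8^(1/2) = 373 K.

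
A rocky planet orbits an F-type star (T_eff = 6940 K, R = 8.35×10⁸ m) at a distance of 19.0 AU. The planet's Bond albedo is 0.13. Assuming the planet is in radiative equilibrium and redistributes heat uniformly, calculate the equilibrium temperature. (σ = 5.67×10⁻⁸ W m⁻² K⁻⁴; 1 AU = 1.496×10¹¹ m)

T_eq ≈ 81.2 K

d = 19.0 AU = 2.84×10¹² m.
L = 4πR_⋆²σT_⋆⁴ = 4π(8.35×10⁸)² × 5.67×10⁻⁸ × (6940)⁴ = 1.15×10²⁷ W.
S = L/(4πd²) = 11.4 W m⁻².
Energy balance: absorbed = emitted ⇒ πR²·S(1−A) = 4πR²·σT_eq⁴, so T_eq⁴ = S(1−A)/(4σ).
T_eq = [11.4 × 0.87 / (4 × 5.67×10⁻⁸)]^(1/4) = (4.35×10⁷)^(1/4) = 81.2 K.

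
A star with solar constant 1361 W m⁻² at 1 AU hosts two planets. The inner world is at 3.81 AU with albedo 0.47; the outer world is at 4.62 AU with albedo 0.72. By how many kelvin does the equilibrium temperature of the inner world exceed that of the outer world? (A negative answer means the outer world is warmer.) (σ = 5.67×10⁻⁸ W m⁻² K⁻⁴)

T_eq = [S₀(1−A)/(4σd²)]^(1/4), so T ∝ (1−A)^(1/4) / √d.
T₁ = [1361×0.53/(4×5.67×10⁻⁸×3.81²)]^(1/4) = 121.66 K.
T₂ = [1361×0.28/(4×5.67×10⁻⁸×4.62²)]^(1/4) = 94.19 K.

ΔT ≈ 27.5 K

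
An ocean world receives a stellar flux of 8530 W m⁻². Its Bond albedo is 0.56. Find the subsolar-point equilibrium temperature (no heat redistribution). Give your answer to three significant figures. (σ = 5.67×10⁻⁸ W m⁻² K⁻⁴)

T_ss ≈ 507 K

At the subsolar point the surface absorbs S(1−A) and emits σT⁴ per unit area — no factor of 4, since only the local patch is in balance.
T = [8530 × 0.44 / 5.67×10⁻⁸]^(1/4) = (6.62×10¹⁰)^(1/4) = 507 K.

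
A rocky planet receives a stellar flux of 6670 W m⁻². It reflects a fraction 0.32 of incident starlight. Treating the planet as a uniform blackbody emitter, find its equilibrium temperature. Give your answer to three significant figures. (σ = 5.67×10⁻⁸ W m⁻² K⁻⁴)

Energy balance: absorbed = emitted ⇒ πR²·S(1−A) = 4πR²·σT_eq⁴, so T_eq⁴ = S(1−A)/(4σ).
T_eq = [6670 × 0.68 / (4 × 5.67×10⁻⁸)]^(1/4) = (2.00×10¹⁰)^(1/4) = 376 K.

T_eq ≈ 376 K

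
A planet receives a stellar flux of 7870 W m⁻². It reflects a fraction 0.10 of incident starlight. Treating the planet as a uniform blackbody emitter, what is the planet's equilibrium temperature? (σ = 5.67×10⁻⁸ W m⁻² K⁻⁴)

Energy balance: absorbed = emitted ⇒ πR²·S(1−A) = 4πR²·σT_eq⁴, so T_eq⁴ = S(1−A)/(4σ).
T_eq = [7870 × 0.90 / (4 × 5.67×10⁻⁸)]^(1/4) = (3.12×10¹⁰)^(1/4) = 420 K.

T_eq ≈ 420 K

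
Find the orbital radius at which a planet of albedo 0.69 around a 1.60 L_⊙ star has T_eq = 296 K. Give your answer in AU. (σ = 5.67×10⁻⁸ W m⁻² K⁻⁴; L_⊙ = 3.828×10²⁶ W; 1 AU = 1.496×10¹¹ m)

d ≈ 0.623 AU

L = 1.60 × 3.828×10²⁶ = 6.12×10²⁶ W.
From T_eq⁴ = L(1−A)/(16πσd²): d = √[L(1−A)/(16πσT_eq⁴)].
d = √[6.12×10²⁶ × 0.31 / (16π × 5.67×10⁻⁸ × (296)⁴)] = 9.32×10¹⁰ m = 0.623 AU.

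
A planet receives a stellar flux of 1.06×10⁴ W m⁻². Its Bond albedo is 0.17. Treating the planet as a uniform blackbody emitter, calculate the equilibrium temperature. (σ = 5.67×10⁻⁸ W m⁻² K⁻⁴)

Energy balance: absorbed = emitted ⇒ πR²·S(1−A) = 4πR²·σT_eq⁴, so T_eq⁴ = S(1−A)/(4σ).
T_eq = [1.06×10⁴ × 0.83 / (4 × 5.67×10⁻⁸)]^(1/4) = (3.88×10¹⁰)^(1/4) = 444 K.

T_eq ≈ 444 K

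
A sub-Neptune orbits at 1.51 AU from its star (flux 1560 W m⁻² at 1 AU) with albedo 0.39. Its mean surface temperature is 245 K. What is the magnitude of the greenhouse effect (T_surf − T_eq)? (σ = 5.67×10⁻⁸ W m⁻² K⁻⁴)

ΔT ≈ 37.9 K

S = 1560/1.51² = 684.2 W m⁻².
T_eq = [S(1−A)/(4σ)]^(1/4) = [684.2×0.61/(4×5.67×10⁻⁸)]^(1/4) = 207.1 K.
ΔT = T_surf − T_eq = 245 − 207.1.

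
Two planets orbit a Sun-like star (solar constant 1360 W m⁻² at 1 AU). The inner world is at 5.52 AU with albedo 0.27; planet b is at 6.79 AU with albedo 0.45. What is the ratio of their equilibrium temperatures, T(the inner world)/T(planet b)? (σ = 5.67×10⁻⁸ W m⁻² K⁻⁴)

T_eq = [S₀(1−A)/(4σd²)]^(1/4), so T ∝ (1−A)^(1/4) / √d.
T₁ = [1360×0.73/(4×5.67×10⁻⁸×5.52²)]^(1/4) = 109.48 K.
T₂ = [1360×0.55/(4×5.67×10⁻⁸×6.79²)]^(1/4) = 91.97 K.

T₁/T₂ ≈ 1.190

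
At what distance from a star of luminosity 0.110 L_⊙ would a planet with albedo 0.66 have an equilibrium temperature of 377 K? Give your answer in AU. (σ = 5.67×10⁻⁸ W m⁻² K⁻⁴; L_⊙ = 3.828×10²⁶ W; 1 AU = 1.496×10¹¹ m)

L = 0.110 × 3.828×10²⁶ = 4.21×10²⁵ W.
From T_eq⁴ = L(1−A)/(16πσd²): d = √[L(1−A)/(16πσT_eq⁴)].
d = √[4.21×10²⁵ × 0.34 / (16π × 5.67×10⁻⁸ × (377)⁴)] = 1.58×10¹⁰ m = 0.105 AU.

d ≈ 0.105 AU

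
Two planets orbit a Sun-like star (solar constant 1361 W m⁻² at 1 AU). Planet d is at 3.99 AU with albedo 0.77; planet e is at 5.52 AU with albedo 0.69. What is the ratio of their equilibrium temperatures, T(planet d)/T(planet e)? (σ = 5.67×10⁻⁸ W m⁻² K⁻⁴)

T₁/T₂ ≈ 1.092

T_eq = [S₀(1−A)/(4σd²)]^(1/4), so T ∝ (1−A)^(1/4) / √d.
T₁ = [1361×0.23/(4×5.67×10⁻⁸×3.99²)]^(1/4) = 96.49 K.
T₂ = [1361×0.31/(4×5.67×10⁻⁸×5.52²)]^(1/4) = 88.39 K.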